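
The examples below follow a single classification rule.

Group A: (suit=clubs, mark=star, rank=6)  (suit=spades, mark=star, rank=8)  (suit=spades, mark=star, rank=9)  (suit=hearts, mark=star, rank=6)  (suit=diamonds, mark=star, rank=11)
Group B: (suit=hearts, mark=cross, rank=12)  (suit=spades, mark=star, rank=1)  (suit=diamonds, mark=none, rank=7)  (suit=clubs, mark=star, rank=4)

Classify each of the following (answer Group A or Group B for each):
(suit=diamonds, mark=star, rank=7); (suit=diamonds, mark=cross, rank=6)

The rule appears to be: mark is star AND rank ≥ 6.

Group A, Group B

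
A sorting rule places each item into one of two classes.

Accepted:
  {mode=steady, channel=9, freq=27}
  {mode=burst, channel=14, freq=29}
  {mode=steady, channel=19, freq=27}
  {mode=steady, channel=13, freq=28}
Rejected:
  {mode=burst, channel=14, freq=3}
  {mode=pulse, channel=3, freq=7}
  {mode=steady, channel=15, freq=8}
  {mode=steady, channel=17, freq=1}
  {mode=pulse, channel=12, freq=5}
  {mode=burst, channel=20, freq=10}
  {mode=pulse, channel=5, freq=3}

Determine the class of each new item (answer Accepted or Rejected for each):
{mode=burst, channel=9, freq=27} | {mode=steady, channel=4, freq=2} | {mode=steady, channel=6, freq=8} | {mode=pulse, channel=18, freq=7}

Accepted, Rejected, Rejected, Rejected

The simplest hypothesis consistent with all the labels is: freq ≥ 27.
{mode=burst, channel=9, freq=27}: freq = 27 — fits, so Accepted.
{mode=steady, channel=4, freq=2}: freq = 2 — fails the rule, so Rejected.
{mode=steady, channel=6, freq=8}: freq = 8 — fails the rule, so Rejected.
{mode=pulse, channel=18, freq=7}: freq = 7 — fails the rule, so Rejected.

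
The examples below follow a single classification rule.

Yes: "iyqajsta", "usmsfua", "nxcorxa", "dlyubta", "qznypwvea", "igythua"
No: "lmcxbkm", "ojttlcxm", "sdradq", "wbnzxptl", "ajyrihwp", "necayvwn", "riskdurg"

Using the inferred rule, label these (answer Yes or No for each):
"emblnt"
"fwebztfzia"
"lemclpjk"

One predicate separates the groups cleanly: ends with 'a'.
"emblnt" → ends with 't' → No.
"fwebztfzia" → ends with 'a' → Yes.
"lemclpjk" → ends with 'k' → No.

No, Yes, No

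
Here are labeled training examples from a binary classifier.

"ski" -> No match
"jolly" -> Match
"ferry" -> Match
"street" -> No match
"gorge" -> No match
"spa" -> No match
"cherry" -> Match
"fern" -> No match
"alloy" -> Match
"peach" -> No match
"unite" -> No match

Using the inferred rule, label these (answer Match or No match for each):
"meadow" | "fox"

No match, No match

The distinguishing property — contains 'y' — holds for all the 'Match' cases and none of the 'No match' cases.
"meadow" — no 'y', hence No match.
"fox" — no 'y', hence No match.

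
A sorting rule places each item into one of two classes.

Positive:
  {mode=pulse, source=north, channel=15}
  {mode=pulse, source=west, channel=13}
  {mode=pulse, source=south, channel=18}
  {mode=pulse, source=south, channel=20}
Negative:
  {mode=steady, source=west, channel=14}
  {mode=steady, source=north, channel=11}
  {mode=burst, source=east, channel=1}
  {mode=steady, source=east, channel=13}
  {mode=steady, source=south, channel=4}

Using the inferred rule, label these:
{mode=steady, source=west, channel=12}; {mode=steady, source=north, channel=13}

The distinguishing property — mode is pulse — holds for all the 'Positive' cases and none of the 'Negative' cases.

Negative, Negative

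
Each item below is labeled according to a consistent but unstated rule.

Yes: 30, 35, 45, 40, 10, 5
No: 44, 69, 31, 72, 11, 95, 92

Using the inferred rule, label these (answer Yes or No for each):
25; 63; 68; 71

Yes, No, No, No

The common property of the 'Yes' items is: multiple of 5 AND at most 45. No 'No' item has it.
25: Yes (25 = 5·5, 25 ≤ 45). 63: No (63 = 5·12 + 3, 63 > 45). 68: No (68 = 5·13 + 3, 68 > 45). 71: No (71 = 5·14 + 1, 71 > 45).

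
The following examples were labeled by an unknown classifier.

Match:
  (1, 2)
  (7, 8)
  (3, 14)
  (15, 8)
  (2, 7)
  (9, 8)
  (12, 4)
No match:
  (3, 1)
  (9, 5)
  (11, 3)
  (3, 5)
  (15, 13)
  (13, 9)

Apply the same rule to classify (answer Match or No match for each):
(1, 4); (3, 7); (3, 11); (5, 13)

The pattern is that an item is 'Match' exactly when: product is even.

Match, No match, No match, No match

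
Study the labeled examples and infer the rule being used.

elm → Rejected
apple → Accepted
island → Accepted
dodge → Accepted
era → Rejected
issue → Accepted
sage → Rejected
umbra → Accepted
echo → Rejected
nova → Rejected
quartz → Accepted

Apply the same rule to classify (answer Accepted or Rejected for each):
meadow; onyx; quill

Accepted, Rejected, Accepted

The distinguishing property — length ≥ 5 — holds for all the 'Accepted' cases and none of the 'Rejected' cases.
meadow — length 6, hence Accepted. onyx — length 4, hence Rejected. quill — length 5, hence Accepted.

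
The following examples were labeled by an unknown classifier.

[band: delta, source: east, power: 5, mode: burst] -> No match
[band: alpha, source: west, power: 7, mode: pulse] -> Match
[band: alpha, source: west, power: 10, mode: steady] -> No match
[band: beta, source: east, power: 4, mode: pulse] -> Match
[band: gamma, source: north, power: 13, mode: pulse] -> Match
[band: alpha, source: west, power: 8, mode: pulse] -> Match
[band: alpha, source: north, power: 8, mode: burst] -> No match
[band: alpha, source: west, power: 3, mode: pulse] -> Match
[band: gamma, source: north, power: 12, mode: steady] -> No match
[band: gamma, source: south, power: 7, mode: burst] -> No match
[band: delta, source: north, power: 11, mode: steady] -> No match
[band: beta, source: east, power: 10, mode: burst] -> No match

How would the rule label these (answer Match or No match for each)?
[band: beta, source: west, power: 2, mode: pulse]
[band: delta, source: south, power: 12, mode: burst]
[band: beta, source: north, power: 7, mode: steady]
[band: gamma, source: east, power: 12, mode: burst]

Match, No match, No match, No match

Rule: mode is pulse. This holds for each 'Match' example and fails for each 'No match' one.
[band: beta, source: west, power: 2, mode: pulse]: mode is pulse, meets the rule → Match. [band: delta, source: south, power: 12, mode: burst]: mode is burst, does not fit → No match. [band: beta, source: north, power: 7, mode: steady]: mode is steady, does not fit → No match. [band: gamma, source: east, power: 12, mode: burst]: mode is burst, does not fit → No match.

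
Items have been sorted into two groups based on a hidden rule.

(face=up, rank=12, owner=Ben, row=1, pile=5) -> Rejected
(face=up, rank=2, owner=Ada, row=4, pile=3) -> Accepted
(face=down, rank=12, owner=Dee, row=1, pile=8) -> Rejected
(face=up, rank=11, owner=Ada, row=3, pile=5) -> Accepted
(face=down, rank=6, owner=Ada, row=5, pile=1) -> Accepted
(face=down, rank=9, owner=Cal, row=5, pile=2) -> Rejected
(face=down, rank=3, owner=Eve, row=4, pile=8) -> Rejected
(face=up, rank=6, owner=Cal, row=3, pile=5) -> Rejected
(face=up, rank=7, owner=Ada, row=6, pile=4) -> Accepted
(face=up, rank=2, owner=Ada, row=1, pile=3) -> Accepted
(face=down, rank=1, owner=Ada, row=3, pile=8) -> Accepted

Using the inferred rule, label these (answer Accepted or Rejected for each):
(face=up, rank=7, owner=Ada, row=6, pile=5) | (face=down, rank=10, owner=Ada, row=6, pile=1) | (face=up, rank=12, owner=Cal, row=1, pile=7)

Accepted, Accepted, Rejected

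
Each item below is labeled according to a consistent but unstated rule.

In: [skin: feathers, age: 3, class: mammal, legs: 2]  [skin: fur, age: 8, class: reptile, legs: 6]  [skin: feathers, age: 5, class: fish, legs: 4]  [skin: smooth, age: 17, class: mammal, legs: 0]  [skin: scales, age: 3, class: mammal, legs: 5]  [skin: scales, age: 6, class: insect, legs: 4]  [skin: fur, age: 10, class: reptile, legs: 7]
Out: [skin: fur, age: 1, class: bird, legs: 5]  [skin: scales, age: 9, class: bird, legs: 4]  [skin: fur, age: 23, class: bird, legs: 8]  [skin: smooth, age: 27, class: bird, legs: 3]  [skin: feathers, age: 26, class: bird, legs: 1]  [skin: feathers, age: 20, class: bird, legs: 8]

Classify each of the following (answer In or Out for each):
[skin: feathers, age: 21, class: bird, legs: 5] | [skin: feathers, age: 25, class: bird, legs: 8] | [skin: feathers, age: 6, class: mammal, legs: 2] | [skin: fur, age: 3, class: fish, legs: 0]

The pattern is that an item is 'In' exactly when: class is not bird.
[skin: feathers, age: 21, class: bird, legs: 5] → class is bird → Out.
[skin: feathers, age: 25, class: bird, legs: 8] → class is bird → Out.
[skin: feathers, age: 6, class: mammal, legs: 2] → class is mammal → In.
[skin: fur, age: 3, class: fish, legs: 0] → class is fish → In.

Out, Out, In, In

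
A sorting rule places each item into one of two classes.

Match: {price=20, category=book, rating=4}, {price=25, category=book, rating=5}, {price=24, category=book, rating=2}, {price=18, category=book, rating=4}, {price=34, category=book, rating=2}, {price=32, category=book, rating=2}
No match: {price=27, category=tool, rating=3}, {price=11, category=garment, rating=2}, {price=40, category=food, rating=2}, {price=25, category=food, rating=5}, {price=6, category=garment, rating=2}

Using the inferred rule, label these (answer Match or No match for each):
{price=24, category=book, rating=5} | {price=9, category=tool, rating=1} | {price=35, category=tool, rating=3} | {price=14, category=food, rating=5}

Match, No match, No match, No match

One predicate separates the groups cleanly: category is book.
{price=24, category=book, rating=5}: category is book — matches, so Match.
{price=9, category=tool, rating=1}: category is tool — does not satisfy this, so No match.
{price=35, category=tool, rating=3}: category is tool — does not satisfy this, so No match.
{price=14, category=food, rating=5}: category is food — does not satisfy this, so No match.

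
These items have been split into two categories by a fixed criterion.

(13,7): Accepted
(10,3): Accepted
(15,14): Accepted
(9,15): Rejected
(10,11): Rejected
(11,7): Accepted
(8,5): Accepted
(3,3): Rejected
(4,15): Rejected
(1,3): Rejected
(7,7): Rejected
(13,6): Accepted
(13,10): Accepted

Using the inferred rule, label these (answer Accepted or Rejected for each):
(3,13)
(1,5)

The pattern is that an item is 'Accepted' exactly when: first > second.

Rejected, Rejected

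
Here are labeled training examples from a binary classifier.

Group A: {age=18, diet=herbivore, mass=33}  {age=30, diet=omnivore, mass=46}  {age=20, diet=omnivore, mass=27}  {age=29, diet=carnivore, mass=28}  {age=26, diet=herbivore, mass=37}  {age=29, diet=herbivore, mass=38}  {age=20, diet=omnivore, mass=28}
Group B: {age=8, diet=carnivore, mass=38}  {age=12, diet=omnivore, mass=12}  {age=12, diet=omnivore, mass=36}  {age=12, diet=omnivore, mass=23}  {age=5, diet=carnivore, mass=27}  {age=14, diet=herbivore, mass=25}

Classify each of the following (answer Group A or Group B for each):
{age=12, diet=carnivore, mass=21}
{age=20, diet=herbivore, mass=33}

Group B, Group A

Every 'Group A' example satisfies: age ≥ 18. None of the 'Group B' examples do.
{age=12, diet=carnivore, mass=21}: age = 12, doesn't qualify → Group B.
{age=20, diet=herbivore, mass=33}: age = 20, has this property → Group A.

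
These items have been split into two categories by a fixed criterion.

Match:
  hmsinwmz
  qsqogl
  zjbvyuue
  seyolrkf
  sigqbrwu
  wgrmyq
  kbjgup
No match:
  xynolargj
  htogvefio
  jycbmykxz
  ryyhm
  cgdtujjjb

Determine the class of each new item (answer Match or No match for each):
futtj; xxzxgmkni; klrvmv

No match, No match, Match

Looking at the examples, the only property every 'Match' case has and every 'No match' case lacks is: even length.
futtj: length 5, does not satisfy this → No match. xxzxgmkni: length 9, does not satisfy this → No match. klrvmv: length 6, fits → Match.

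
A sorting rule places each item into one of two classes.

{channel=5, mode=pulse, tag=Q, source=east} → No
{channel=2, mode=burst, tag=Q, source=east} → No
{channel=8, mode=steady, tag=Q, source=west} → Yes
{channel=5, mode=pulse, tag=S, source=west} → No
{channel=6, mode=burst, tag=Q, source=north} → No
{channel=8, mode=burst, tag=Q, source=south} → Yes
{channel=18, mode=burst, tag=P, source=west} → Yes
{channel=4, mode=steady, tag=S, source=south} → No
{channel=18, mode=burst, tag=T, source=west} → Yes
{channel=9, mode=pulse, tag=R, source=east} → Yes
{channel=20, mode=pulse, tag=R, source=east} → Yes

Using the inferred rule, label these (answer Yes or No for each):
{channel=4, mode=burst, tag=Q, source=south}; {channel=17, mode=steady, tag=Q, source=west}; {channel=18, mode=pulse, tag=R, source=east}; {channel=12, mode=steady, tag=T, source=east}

No, Yes, Yes, Yes

Rule: channel ≥ 8. This holds for each 'Yes' example and fails for each 'No' one.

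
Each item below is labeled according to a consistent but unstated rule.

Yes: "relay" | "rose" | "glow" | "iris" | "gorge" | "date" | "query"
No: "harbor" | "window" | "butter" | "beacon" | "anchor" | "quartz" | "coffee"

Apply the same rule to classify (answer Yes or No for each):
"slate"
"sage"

Yes, Yes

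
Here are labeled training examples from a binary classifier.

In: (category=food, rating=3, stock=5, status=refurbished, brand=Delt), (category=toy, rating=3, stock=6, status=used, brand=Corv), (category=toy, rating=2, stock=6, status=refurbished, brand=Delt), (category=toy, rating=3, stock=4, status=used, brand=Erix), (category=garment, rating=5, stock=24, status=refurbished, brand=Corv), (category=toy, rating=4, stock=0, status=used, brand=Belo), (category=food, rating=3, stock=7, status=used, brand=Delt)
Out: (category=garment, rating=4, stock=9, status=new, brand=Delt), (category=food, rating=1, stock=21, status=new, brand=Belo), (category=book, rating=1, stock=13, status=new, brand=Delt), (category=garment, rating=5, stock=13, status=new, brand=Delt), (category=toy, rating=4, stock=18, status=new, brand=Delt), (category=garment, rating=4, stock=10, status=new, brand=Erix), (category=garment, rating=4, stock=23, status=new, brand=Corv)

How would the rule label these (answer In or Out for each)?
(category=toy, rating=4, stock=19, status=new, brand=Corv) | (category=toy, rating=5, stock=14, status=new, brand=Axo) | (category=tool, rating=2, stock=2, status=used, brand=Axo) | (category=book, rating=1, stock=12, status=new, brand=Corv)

One predicate separates the groups cleanly: status is not new.
(category=toy, rating=4, stock=19, status=new, brand=Corv): status is new — does not fit, so Out.
(category=toy, rating=5, stock=14, status=new, brand=Axo): status is new — does not fit, so Out.
(category=tool, rating=2, stock=2, status=used, brand=Axo): status is used — fits, so In.
(category=book, rating=1, stock=12, status=new, brand=Corv): status is new — does not fit, so Out.

Out, Out, In, Out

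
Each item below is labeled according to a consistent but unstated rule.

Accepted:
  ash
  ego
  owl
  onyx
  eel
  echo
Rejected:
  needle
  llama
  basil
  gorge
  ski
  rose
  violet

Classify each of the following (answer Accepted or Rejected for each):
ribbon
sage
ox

The rule appears to be: starts with a vowel.
ribbon: Rejected (starts with 'r').
sage: Rejected (starts with 's').
ox: Accepted (starts with 'o').

Rejected, Rejected, Accepted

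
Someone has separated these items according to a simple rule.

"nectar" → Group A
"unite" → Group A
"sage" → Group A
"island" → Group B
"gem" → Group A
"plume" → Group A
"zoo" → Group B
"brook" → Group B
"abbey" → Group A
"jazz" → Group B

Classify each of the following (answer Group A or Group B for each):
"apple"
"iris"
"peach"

Group A, Group B, Group A

Every 'Group A' example satisfies: contains 'e'. None of the 'Group B' examples do.
"apple": has 'e' — satisfies this, so Group A. "iris": no 'e' — doesn't match, so Group B. "peach": has 'e' — satisfies this, so Group A.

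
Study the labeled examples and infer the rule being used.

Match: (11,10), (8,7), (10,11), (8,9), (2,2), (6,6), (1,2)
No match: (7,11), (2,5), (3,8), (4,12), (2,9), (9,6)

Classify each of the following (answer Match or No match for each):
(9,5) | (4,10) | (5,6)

No match, No match, Match

One predicate separates the groups cleanly: |first − second| ≤ 1.
(9,5): |9−5| = 4 — doesn't match, so No match. (4,10): |4−10| = 6 — doesn't match, so No match. (5,6): |5−6| = 1 — matches, so Match.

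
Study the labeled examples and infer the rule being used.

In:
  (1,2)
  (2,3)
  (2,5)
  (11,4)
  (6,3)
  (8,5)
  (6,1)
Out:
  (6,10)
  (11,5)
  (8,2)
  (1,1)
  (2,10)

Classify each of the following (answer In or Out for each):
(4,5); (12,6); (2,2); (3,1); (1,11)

In, Out, Out, Out, Out

Every 'In' example satisfies: sum is odd. None of the 'Out' examples do.
(4,5) — 4+5 = 9, hence In.
(12,6) — 12+6 = 18, hence Out.
(2,2) — 2+2 = 4, hence Out.
(3,1) — 3+1 = 4, hence Out.
(1,11) — 1+11 = 12, hence Out.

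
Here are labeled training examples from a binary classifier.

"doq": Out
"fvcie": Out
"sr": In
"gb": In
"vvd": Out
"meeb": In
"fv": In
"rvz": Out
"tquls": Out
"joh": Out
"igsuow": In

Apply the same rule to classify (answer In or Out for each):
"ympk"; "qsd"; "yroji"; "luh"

In, Out, Out, Out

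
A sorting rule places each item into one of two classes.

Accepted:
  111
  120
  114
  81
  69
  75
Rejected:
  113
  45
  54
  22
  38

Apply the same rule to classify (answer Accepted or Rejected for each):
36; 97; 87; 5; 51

Rejected, Rejected, Accepted, Rejected, Rejected

The distinguishing property — multiple of 3 AND at least 69 — holds for all the 'Accepted' cases and none of the 'Rejected' cases.
36: 36 = 3·12, 36 < 69 — does not satisfy this, so Rejected. 97: 97 = 3·32 + 1, 97 ≥ 69 — does not satisfy this, so Rejected. 87: 87 = 3·29, 87 ≥ 69 — fits, so Accepted. 5: 5 = 3·1 + 2, 5 < 69 — does not satisfy this, so Rejected. 51: 51 = 3·17, 51 < 69 — does not satisfy this, so Rejected.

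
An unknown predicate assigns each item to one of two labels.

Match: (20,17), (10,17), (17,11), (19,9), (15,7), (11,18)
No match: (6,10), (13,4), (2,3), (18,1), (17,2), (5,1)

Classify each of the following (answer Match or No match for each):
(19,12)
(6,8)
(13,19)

'Match' ⟺ sum ≥ 22.
(19,12): 19+12 = 31 — checks out, so Match. (6,8): 6+8 = 14 — doesn't qualify, so No match. (13,19): 13+19 = 32 — checks out, so Match.

Match, No match, Match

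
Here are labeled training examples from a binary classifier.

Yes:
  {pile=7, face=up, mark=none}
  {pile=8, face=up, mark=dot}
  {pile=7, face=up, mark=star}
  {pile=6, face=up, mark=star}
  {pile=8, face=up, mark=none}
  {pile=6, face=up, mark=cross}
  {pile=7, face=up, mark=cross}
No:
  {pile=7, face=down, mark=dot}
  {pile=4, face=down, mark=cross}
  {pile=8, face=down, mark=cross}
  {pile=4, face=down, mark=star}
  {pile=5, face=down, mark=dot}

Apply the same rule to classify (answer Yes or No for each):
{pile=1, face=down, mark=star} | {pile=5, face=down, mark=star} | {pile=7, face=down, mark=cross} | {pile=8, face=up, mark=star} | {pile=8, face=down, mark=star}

No, No, No, Yes, No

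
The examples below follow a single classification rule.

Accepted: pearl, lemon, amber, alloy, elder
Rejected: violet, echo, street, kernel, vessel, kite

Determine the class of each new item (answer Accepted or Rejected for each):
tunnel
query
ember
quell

Rejected, Accepted, Accepted, Accepted

The rule appears to be: odd length.
tunnel: length 6, fails this test → Rejected. query: length 5, satisfies this → Accepted. ember: length 5, satisfies this → Accepted. quell: length 5, satisfies this → Accepted.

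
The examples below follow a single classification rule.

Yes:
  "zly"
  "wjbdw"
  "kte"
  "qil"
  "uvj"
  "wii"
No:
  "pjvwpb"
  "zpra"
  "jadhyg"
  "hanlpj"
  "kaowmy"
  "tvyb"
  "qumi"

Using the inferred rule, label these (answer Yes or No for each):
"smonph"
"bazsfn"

No, No

The pattern is that an item is 'Yes' exactly when: odd length.
No: "smonph", since length 6.
No: "bazsfn", since length 6.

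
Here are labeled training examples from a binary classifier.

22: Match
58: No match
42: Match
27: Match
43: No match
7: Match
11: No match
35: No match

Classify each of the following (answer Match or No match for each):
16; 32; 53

No match, Match, No match

The pattern is that an item is 'Match' exactly when: ≡ 2 (mod 5).
16 → 16 mod 5 = 1 → No match.
32 → 32 mod 5 = 2 → Match.
53 → 53 mod 5 = 3 → No match.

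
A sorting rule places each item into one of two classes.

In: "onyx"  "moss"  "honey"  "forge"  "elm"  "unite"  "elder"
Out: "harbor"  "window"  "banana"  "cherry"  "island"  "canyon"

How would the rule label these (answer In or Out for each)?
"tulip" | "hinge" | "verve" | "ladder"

Rule: length ≤ 5. This holds for each 'In' example and fails for each 'Out' one.
In: "tulip", since length 5. In: "hinge", since length 5. In: "verve", since length 5. Out: "ladder", since length 6.

In, In, In, Out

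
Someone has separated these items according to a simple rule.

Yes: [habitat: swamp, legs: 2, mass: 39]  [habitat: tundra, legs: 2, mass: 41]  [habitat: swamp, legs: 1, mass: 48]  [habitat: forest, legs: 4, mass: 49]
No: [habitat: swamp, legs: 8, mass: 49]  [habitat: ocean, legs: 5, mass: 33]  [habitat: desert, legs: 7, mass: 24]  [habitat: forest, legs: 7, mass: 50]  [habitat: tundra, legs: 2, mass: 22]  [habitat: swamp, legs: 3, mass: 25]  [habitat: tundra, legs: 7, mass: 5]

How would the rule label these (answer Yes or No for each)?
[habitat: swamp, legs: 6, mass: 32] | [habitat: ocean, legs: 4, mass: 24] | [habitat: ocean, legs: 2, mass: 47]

No, No, Yes

All 'Yes' examples share one property — legs ≤ 4 AND mass ≥ 33 — and every 'No' example lacks it.
[habitat: swamp, legs: 6, mass: 32] — legs = 6, mass = 32, hence No. [habitat: ocean, legs: 4, mass: 24] — legs = 4, mass = 24, hence No. [habitat: ocean, legs: 2, mass: 47] — legs = 2, mass = 47, hence Yes.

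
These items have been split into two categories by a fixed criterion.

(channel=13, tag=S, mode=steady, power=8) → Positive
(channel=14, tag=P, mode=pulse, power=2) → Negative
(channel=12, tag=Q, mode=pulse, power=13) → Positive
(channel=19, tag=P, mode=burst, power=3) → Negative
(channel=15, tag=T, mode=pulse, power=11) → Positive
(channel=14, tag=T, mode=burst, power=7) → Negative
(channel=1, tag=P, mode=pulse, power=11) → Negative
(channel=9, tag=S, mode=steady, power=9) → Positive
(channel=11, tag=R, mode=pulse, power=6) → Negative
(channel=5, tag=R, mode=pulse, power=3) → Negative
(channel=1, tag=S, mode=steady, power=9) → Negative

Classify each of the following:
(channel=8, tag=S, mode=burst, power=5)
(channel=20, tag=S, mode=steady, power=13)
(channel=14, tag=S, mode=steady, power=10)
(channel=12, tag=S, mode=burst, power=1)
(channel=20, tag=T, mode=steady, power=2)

Negative, Positive, Positive, Negative, Negative

All 'Positive' examples share one property — channel ≥ 5 AND power ≥ 8 — and every 'Negative' example lacks it.
(channel=8, tag=S, mode=burst, power=5): channel = 8, power = 5, lacks this property → Negative. (channel=20, tag=S, mode=steady, power=13): channel = 20, power = 13, checks out → Positive. (channel=14, tag=S, mode=steady, power=10): channel = 14, power = 10, checks out → Positive. (channel=12, tag=S, mode=burst, power=1): channel = 12, power = 1, lacks this property → Negative. (channel=20, tag=T, mode=steady, power=2): channel = 20, power = 2, lacks this property → Negative.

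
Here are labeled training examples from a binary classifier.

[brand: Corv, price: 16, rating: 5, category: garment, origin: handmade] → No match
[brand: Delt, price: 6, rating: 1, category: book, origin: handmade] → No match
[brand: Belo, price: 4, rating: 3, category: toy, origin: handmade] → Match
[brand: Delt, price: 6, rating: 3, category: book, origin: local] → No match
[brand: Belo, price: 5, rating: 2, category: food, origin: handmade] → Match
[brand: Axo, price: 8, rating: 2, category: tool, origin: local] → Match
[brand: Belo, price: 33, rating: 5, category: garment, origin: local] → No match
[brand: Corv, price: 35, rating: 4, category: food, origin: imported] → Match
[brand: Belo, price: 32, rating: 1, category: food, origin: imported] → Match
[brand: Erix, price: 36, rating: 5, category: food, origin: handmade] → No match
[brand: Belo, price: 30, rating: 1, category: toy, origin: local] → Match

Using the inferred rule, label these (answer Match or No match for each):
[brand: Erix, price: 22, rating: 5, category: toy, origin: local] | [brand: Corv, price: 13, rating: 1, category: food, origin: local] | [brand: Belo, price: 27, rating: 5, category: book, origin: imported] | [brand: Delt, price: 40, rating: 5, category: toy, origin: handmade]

The distinguishing property — rating ≤ 4 AND price ≠ 6 — holds for all the 'Match' cases and none of the 'No match' cases.
[brand: Erix, price: 22, rating: 5, category: toy, origin: local] → rating = 5, price = 22 → No match. [brand: Corv, price: 13, rating: 1, category: food, origin: local] → rating = 1, price = 13 → Match. [brand: Belo, price: 27, rating: 5, category: book, origin: imported] → rating = 5, price = 27 → No match. [brand: Delt, price: 40, rating: 5, category: toy, origin: handmade] → rating = 5, price = 40 → No match.

No match, Match, No match, No match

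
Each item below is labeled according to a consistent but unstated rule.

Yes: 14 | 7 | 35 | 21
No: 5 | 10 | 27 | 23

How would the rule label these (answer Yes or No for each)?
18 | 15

No, No

Looking at the examples, the only property every 'Yes' case has and every 'No' case lacks is: multiple of 7.
18 → 18 = 7·2 + 4 → No.
15 → 15 = 7·2 + 1 → No.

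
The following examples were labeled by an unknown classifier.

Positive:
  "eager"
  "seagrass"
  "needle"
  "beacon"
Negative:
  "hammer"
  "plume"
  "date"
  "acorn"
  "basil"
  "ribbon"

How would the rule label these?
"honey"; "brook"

All 'Positive' examples share one property — has ≥ 3 vowels — and every 'Negative' example lacks it.
"honey": 2 vowels — fails this test, so Negative. "brook": 2 vowels — fails this test, so Negative.

Negative, Negative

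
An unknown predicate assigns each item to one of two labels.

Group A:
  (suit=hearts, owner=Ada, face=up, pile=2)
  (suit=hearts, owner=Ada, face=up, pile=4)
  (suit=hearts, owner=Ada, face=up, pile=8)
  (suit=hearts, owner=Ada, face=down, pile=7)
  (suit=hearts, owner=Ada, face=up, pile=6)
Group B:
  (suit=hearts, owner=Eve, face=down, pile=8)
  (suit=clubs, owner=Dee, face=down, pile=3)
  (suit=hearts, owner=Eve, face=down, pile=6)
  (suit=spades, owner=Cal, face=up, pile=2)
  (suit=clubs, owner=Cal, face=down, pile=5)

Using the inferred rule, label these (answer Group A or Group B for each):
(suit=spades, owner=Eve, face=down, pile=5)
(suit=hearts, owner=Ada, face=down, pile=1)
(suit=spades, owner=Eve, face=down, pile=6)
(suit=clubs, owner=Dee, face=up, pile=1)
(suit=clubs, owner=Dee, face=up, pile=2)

Group B, Group A, Group B, Group B, Group B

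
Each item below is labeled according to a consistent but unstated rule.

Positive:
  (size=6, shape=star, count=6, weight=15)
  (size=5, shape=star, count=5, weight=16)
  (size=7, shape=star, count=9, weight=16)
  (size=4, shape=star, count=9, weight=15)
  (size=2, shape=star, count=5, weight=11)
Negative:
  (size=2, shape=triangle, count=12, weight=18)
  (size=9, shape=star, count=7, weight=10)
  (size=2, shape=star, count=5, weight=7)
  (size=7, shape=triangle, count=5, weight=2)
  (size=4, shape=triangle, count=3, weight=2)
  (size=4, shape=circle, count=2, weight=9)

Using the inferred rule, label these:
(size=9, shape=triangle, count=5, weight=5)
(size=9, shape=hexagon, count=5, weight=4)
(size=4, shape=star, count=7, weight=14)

The classifier is using: shape is star AND weight ≥ 11.

Negative, Negative, Positive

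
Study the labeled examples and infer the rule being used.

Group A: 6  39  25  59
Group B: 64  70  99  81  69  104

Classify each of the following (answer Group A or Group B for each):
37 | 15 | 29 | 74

The classifier is using: at most 59.
Group A: 37, since 37 ≤ 59. Group A: 15, since 15 ≤ 59. Group A: 29, since 29 ≤ 59. Group B: 74, since 74 > 59.

Group A, Group A, Group A, Group B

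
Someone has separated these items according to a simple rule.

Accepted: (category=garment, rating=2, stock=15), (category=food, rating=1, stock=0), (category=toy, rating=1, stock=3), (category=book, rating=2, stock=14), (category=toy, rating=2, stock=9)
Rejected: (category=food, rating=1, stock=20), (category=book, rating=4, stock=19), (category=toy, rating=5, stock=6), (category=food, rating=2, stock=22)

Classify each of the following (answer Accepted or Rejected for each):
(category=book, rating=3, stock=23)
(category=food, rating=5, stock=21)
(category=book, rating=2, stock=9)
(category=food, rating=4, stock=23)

Rejected, Rejected, Accepted, Rejected

One predicate separates the groups cleanly: rating ≤ 2 AND stock ≤ 15.
Rejected: (category=book, rating=3, stock=23), since rating = 3, stock = 23.
Rejected: (category=food, rating=5, stock=21), since rating = 5, stock = 21.
Accepted: (category=book, rating=2, stock=9), since rating = 2, stock = 9.
Rejected: (category=food, rating=4, stock=23), since rating = 4, stock = 23.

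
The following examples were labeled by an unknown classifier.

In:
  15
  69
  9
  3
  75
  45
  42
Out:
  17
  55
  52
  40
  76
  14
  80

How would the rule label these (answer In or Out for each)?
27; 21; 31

In, In, Out

The pattern is that an item is 'In' exactly when: multiple of 3.
27 — 27 = 3·9, hence In. 21 — 21 = 3·7, hence In. 31 — 31 = 3·10 + 1, hence Out.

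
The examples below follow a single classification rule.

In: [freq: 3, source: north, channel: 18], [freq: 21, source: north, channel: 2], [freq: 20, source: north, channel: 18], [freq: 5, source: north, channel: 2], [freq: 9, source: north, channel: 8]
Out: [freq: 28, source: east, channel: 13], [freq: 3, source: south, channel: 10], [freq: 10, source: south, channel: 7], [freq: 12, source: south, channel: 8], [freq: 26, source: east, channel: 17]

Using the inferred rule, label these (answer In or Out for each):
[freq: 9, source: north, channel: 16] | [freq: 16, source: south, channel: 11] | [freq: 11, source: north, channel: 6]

In, Out, In

Looking at the examples, the only property every 'In' case has and every 'Out' case lacks is: source is north.
[freq: 9, source: north, channel: 16]: In (source is north).
[freq: 16, source: south, channel: 11]: Out (source is south).
[freq: 11, source: north, channel: 6]: In (source is north).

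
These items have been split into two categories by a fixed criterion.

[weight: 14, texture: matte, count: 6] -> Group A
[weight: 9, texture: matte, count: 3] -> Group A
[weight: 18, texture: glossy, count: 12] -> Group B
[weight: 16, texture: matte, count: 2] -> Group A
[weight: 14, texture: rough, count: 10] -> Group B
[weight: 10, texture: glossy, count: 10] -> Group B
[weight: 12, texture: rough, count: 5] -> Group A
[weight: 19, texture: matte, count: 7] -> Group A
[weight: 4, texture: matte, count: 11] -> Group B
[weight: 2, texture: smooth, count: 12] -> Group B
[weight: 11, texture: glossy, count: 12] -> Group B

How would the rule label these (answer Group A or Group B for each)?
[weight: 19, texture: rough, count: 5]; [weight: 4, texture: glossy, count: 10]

Group A, Group B

The common property of the 'Group A' items is: count ≤ 7. No 'Group B' item has it.
[weight: 19, texture: rough, count: 5]: count = 5, qualifies → Group A. [weight: 4, texture: glossy, count: 10]: count = 10, does not satisfy this → Group B.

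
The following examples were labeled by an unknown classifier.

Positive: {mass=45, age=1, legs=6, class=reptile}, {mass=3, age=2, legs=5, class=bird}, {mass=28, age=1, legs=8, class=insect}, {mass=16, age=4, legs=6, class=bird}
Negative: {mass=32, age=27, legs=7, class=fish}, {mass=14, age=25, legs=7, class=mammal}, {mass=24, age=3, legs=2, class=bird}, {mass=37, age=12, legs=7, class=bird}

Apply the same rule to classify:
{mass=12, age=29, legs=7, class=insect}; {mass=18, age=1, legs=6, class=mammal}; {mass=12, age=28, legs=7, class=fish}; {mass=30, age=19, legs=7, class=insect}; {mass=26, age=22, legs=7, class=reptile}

'Positive' ⟺ legs ≥ 5 AND age ≤ 4.
{mass=12, age=29, legs=7, class=insect} → legs = 7, age = 29 → Negative. {mass=18, age=1, legs=6, class=mammal} → legs = 6, age = 1 → Positive. {mass=12, age=28, legs=7, class=fish} → legs = 7, age = 28 → Negative. {mass=30, age=19, legs=7, class=insect} → legs = 7, age = 19 → Negative. {mass=26, age=22, legs=7, class=reptile} → legs = 7, age = 22 → Negative.

Negative, Positive, Negative, Negative, Negative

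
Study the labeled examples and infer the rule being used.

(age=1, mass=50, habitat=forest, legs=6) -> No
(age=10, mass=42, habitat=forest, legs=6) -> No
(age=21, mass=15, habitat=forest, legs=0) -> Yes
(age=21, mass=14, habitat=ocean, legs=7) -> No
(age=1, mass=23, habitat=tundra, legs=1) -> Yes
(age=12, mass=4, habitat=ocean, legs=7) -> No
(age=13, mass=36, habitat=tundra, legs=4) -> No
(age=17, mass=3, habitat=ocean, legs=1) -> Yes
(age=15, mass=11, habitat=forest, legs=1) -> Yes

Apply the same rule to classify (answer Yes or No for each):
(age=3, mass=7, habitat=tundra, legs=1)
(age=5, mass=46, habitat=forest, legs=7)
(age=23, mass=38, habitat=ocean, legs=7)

Yes, No, No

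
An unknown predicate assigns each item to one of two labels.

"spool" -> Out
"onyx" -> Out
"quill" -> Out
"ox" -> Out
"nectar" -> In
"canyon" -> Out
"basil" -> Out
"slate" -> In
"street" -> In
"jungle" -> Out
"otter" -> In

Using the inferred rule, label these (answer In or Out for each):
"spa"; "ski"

One predicate separates the groups cleanly: contains 't'.
"spa": no 't', does not fit → Out.
"ski": no 't', does not fit → Out.

Out, Out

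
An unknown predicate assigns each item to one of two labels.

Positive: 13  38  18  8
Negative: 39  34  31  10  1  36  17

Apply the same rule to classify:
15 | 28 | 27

Negative, Positive, Negative

The common property of the 'Positive' items is: ≡ 3 (mod 5). No 'Negative' item has it.
15 → 15 mod 5 = 0 → Negative.
28 → 28 mod 5 = 3 → Positive.
27 → 27 mod 5 = 2 → Negative.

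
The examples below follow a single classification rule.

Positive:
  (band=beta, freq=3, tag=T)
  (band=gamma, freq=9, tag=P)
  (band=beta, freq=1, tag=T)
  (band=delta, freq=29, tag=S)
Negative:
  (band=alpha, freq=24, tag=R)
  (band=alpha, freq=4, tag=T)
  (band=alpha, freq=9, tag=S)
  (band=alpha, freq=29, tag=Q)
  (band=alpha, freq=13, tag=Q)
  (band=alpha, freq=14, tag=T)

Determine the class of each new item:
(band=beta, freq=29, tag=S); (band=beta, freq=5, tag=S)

The rule appears to be: band is not alpha.
(band=beta, freq=29, tag=S): band is beta — passes, so Positive. (band=beta, freq=5, tag=S): band is beta — passes, so Positive.

Positive, Positive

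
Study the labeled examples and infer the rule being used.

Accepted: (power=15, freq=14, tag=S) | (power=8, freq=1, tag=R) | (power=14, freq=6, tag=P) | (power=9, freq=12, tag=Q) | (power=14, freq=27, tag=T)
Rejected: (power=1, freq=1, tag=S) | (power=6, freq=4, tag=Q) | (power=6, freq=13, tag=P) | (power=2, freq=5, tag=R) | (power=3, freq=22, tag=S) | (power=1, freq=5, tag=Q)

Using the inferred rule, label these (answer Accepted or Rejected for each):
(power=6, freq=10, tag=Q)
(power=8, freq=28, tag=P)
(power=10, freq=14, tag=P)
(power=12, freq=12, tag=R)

Rejected, Accepted, Accepted, Accepted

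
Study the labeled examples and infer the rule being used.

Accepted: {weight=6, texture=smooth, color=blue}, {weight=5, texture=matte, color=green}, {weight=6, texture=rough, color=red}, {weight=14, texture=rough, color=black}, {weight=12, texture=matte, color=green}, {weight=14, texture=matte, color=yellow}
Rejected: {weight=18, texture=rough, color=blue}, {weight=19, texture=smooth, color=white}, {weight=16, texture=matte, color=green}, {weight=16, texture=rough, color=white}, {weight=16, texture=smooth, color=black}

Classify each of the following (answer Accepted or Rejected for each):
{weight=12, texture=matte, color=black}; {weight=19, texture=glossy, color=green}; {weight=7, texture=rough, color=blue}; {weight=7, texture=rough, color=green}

Accepted, Rejected, Accepted, Accepted

Every 'Accepted' example satisfies: weight ≤ 14. None of the 'Rejected' examples do.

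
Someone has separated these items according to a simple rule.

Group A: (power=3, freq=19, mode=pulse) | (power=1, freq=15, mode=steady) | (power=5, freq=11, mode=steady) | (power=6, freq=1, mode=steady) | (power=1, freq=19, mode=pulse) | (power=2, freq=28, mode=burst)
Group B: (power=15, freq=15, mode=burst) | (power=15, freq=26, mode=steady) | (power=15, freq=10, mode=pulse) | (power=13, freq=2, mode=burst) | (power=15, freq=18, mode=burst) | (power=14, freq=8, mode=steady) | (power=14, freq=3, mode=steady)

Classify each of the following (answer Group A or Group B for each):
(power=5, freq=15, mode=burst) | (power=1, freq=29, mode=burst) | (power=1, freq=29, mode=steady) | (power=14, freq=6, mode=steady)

Group A, Group A, Group A, Group B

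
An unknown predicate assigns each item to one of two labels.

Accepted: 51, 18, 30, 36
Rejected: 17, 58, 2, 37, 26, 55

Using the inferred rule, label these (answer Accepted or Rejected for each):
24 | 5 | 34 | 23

Comparing the two groups points to one rule — multiple of 3.
Accepted: 24, since 24 = 3·8.
Rejected: 5, since 5 = 3·1 + 2.
Rejected: 34, since 34 = 3·11 + 1.
Rejected: 23, since 23 = 3·7 + 2.

Accepted, Rejected, Rejected, Rejected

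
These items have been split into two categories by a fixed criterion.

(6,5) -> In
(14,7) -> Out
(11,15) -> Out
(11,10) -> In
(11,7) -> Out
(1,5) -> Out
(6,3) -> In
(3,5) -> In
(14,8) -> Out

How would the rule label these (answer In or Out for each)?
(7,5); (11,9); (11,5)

The pattern is that an item is 'In' exactly when: |first − second| ≤ 3.
(7,5) — |7−5| = 2, hence In. (11,9) — |11−9| = 2, hence In. (11,5) — |11−5| = 6, hence Out.

In, In, Out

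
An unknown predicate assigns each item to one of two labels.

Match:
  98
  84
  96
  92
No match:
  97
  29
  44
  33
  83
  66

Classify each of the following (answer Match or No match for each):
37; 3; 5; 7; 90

No match, No match, No match, No match, Match

One predicate separates the groups cleanly: even AND at least 83.
37 → 37 is odd, 37 < 83 → No match.
3 → 3 is odd, 3 < 83 → No match.
5 → 5 is odd, 5 < 83 → No match.
7 → 7 is odd, 7 < 83 → No match.
90 → 90 is even, 90 ≥ 83 → Match.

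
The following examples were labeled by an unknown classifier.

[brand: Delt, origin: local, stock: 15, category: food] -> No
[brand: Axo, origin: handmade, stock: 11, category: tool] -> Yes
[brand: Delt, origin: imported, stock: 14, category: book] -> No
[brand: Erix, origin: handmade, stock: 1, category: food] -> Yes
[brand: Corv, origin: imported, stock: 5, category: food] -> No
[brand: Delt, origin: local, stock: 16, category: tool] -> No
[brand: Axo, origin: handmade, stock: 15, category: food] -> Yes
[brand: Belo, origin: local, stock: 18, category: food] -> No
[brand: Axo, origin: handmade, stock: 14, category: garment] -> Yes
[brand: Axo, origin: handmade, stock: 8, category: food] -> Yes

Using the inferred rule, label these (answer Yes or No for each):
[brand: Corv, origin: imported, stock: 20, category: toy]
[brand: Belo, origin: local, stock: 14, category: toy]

Checking candidate rules against both groups, what survives is: origin is handmade.
[brand: Corv, origin: imported, stock: 20, category: toy]: No (origin is imported).
[brand: Belo, origin: local, stock: 14, category: toy]: No (origin is local).

No, No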